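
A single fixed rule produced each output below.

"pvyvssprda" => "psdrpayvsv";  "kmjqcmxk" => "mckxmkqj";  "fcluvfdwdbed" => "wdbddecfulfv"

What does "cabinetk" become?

Each output is the input with this applied: swap the front and back halves of the string, then swap each adjacent pair of characters (1↔2, 3↔4, ...).
Applying both steps to "cabinetk": "netkcabi", then "enktacib".

enktacib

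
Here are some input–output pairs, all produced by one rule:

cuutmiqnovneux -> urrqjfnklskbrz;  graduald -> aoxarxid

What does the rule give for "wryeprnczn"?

kovbmokzwt

Each output is the input with this applied: shift every letter 3 places backward in the alphabet (wrapping around), then swap the first and last characters.
For "wryeprnczn" the result is "kovbmokzwt".
(Check on "cuutmiqnovneux": → "zrrqjfnklskbru" → "urrqjfnklskbrz" ✓)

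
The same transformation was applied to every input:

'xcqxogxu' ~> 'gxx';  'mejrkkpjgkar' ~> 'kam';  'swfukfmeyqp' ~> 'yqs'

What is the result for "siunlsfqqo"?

What's happening: swap the first and last characters, then keep only the last 3 characters.
Working it through for "siunlsfqqo": intermediate "oiunlsfqqs", final "qqs".

qqs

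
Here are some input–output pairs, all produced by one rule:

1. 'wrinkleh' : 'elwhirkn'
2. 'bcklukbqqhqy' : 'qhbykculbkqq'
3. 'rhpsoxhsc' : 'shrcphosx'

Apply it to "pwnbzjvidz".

The rule is to move the last 3 characters to the front (rotate right by 3), then swap each adjacent pair of characters (1↔2, 3↔4, ...).
Applying both steps to "pwnbzjvidz": "idzpwnbzjv", then "dipznwzbvj".

dipznwzbvj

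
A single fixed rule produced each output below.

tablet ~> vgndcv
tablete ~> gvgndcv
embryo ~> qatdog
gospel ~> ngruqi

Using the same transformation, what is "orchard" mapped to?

Rule — shift every letter 2 places forward in the alphabet (wrapping around), then reverse the string.
"orchard" → "qtejctf" → "ftcjetq".

ftcjetq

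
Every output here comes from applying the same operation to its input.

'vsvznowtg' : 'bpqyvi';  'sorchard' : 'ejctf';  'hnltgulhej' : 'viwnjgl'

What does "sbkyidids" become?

akfkfu

The pattern: delete the first 3 characters, then shift every letter 2 places forward in the alphabet (wrapping around).
For "sbkyidids" the result is "akfkfu".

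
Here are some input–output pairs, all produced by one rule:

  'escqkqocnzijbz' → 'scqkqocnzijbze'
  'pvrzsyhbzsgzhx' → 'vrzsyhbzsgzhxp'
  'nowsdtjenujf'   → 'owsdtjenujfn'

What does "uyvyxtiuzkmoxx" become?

In each case the input is transformed by: move the first character to the end.
On "uyvyxtiuzkmoxx" that produces "yvyxtiuzkmoxxu".

yvyxtiuzkmoxxu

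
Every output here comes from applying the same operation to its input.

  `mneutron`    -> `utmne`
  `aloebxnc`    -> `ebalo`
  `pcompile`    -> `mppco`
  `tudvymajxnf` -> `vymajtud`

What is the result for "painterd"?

ntpai

Looking at the pairs, the operation is to delete the last 3 characters, then move the first 3 characters to the end (rotate left by 3).
"painterd" → "paint" → "ntpai".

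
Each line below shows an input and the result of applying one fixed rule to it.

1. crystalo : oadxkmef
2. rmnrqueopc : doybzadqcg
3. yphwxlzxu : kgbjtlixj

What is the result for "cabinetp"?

The pattern: take characters alternately from the front and the back (1st, last, 2nd, 2nd-last, ...), then shift every letter 12 places forward in the alphabet (wrapping around).
Working it through for "cabinetp": intermediate "cpatbein", final "obmfnquz".

obmfnquz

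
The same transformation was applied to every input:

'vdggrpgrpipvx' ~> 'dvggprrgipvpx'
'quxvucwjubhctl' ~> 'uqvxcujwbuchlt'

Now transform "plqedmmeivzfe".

lpeqmdemvifze

The transformation: swap each adjacent pair of characters (1↔2, 3↔4, ...).
"plqedmmeivzfe" → "lpeqmdemvifze".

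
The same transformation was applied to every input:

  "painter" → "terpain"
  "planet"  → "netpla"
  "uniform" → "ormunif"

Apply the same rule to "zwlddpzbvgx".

In each case the input is transformed by: move the last 3 characters to the front (rotate right by 3).
For "zwlddpzbvgx" the result is "vgxzwlddpzb".

vgxzwlddpzb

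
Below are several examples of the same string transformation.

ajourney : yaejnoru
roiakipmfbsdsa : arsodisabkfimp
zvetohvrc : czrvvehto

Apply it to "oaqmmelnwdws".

sowadqwmnmle

Looking at the pairs, the operation is to reverse the string, then take characters alternately from the front and the back (1st, last, 2nd, 2nd-last, ...).
For "oaqmmelnwdws" the result is "sowadqwmnmle".
(Check on "roiakipmfbsdsa": → "asdsbfmpikaior" → "arsodisabkfimp" ✓)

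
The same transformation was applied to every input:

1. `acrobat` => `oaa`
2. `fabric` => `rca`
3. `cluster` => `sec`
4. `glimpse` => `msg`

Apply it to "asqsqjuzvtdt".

What's happening: move the first 2 characters to the end (rotate left by 2), then keep every other character starting from the second (positions 2nd, 4th, 6th, ...).
For "asqsqjuzvtdt", step one produces "qsqjuzvtdtas"; step two turns that into "sjztts".

sjztts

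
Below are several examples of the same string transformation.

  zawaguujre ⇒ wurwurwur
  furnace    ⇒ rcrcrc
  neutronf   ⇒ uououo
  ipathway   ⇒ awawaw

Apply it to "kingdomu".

The rule is to keep one character in every 3, starting at position 3 (positions 3rd, 6th, 9th, ...), then write the whole string 3 times in a row.
On "kingdomu": the first step gives "no", and the second then gives "nonono".

nonono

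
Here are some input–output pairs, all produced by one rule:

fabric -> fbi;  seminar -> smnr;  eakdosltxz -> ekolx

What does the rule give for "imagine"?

What's happening: keep every other character starting from the first (positions 1st, 3rd, 5th, ...).
So "imagine" becomes "iaie".

iaie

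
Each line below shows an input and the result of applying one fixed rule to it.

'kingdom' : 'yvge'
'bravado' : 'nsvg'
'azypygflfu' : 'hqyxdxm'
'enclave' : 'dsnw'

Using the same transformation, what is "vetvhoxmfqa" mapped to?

Rule — shift every letter 8 places backward in the alphabet (wrapping around), then delete the first 3 characters.
Working it through for "vetvhoxmfqa": intermediate "nwlnzgpexis", final "nzgpexis".
(Check on "azypygflfu": → "srqhqyxdxm" → "hqyxdxm" ✓)

nzgpexis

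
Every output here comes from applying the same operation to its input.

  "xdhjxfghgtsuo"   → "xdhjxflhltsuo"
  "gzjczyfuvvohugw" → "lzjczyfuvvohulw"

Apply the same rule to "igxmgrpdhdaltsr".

ilxmlrpdhdaltsr

Each output is the input with this applied: replace every "g" with "l".
So "igxmgrpdhdaltsr" becomes "ilxmlrpdhdaltsr".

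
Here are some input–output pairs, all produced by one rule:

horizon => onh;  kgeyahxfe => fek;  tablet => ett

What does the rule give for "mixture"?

The pattern: move the first character to the end, then keep only the last 3 characters.
Starting from "mixture": after the first operation, "ixturem"; after the second, "rem".

rem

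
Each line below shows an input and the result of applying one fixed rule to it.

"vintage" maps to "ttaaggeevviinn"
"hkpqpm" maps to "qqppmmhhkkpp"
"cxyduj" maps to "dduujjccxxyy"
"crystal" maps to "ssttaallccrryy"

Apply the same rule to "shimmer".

The rule is to move the first 3 characters to the end (rotate left by 3), then double every character.
So "shimmer" becomes "mmmmeerrsshhii".
(Check on "hkpqpm": → "qpmhkp" → "qqppmmhhkkpp" ✓)

mmmmeerrsshhii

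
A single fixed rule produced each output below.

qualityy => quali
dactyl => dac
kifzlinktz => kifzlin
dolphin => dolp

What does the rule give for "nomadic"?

Each output is the input with this applied: delete the last 3 characters.
Applying that to "nomadic" gives "noma".

noma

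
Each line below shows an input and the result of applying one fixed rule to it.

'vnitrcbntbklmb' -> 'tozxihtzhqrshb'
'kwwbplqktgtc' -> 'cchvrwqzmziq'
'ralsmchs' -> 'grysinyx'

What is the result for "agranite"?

mxgtozkg

In each case the input is transformed by: move the first character to the end, then shift every letter 6 places forward in the alphabet (wrapping around).
Working it through for "agranite": intermediate "granitea", final "mxgtozkg".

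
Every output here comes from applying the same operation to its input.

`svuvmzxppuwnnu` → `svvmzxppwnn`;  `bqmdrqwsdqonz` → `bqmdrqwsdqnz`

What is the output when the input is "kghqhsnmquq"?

kghqhsnmqq

The transformation: remove every vowel.
Doing the same to "kghqhsnmquq": "kghqhsnmqq".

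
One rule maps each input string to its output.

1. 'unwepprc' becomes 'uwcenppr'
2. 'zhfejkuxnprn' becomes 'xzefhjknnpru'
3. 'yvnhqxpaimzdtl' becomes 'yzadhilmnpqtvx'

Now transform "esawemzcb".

wzabceems

What's happening: sort the characters into alphabetical order, then move the last 2 characters to the front (rotate right by 2).
So "esawemzcb" becomes "wzabceems".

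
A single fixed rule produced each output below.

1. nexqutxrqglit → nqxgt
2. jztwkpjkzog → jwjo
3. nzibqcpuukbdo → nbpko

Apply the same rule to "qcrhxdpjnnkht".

qhpnt

The pattern: keep one character in every 3, starting at position 1 (positions 1st, 4th, 7th, ...).
"qcrhxdpjnnkht" → "qhpnt".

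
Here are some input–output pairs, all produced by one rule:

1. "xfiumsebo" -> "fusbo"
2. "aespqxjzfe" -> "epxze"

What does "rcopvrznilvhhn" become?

Looking at the pairs, the operation is to swap each adjacent pair of characters (1↔2, 3↔4, ...), then keep every other character starting from the first (positions 1st, 3rd, 5th, ...).
"rcopvrznilvhhn" → "crporvnzlihvnh" → "cprnlhn".

cprnlhn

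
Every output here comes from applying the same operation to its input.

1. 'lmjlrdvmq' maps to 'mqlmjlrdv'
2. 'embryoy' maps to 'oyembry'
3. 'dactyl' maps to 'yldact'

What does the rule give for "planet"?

What's happening: move the last 2 characters to the front (rotate right by 2).
Doing the same to "planet": "etplan".

etplan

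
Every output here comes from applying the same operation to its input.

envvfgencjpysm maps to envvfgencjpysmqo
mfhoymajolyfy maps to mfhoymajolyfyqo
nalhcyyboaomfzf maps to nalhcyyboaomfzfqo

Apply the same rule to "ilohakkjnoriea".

ilohakkjnorieaqo

The rule is to append "qo".
For "ilohakkjnoriea" the result is "ilohakkjnorieaqo".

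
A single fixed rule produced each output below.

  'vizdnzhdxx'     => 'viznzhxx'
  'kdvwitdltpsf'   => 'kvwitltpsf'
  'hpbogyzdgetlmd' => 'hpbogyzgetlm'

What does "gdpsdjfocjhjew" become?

gpsjfocjhjew

Looking at the pairs, the operation is to remove every "d".
Doing the same to "gdpsdjfocjhjew": "gpsjfocjhjew".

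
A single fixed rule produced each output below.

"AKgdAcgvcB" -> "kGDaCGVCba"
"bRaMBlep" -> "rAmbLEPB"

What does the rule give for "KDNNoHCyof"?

dnnOhcYOFk

The transformation: flip the case of every letter, then move the first character to the end.
Working it through for "KDNNoHCyof": intermediate "kdnnOhcYOF", final "dnnOhcYOFk".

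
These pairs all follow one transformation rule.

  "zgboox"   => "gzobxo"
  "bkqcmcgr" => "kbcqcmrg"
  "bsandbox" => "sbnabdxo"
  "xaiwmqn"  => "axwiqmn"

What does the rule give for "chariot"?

The transformation: swap each adjacent pair of characters (1↔2, 3↔4, ...).
Doing the same to "chariot": "hcraoit".

hcraoit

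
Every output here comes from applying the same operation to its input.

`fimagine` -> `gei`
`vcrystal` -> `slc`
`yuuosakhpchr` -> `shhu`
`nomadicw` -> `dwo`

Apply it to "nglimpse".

meg

In each case the input is transformed by: keep one character in every 3, starting at position 2 (positions 2nd, 5th, 8th, ...), then move the first character to the end.
Working it through for "nglimpse": intermediate "gme", final "meg".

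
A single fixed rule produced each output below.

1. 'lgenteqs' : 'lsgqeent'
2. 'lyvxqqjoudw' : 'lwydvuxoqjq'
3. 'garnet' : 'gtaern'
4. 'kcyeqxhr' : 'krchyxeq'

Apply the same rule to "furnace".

The transformation: take characters alternately from the front and the back (1st, last, 2nd, 2nd-last, ...).
Applying that to "furnace" gives "feucran".

feucran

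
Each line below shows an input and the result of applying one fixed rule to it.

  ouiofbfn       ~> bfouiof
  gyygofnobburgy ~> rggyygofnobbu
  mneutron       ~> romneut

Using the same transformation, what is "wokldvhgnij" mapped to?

The rule is to delete the last character, then move the last 2 characters to the front (rotate right by 2).
Working it through for "wokldvhgnij": intermediate "wokldvhgni", final "niwokldvhg".

niwokldvhg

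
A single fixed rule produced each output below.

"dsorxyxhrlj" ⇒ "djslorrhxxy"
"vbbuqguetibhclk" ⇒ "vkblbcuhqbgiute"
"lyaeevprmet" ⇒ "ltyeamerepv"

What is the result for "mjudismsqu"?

mujqusdmis

What's happening: take characters alternately from the front and the back (1st, last, 2nd, 2nd-last, ...).
For "mjudismsqu" the result is "mujqusdmis".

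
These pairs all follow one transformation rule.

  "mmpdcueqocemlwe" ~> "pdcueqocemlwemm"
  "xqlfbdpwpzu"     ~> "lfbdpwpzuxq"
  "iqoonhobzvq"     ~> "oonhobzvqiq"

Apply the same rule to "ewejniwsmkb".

Each output is the input with this applied: move the first 2 characters to the end (rotate left by 2).
So "ewejniwsmkb" becomes "ejniwsmkbew".

ejniwsmkbew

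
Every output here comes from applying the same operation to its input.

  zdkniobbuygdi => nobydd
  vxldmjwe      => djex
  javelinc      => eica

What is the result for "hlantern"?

Looking at the pairs, the operation is to keep every other character starting from the second (positions 2nd, 4th, 6th, ...), then move the first character to the end.
Working it through for "hlantern": intermediate "lnen", final "nenl".

nenl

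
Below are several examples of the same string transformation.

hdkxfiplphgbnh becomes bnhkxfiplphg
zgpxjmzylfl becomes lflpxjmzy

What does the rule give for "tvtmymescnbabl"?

abltmymescnb

The transformation: delete the first 2 characters, then move the last 3 characters to the front (rotate right by 3).
On "tvtmymescnbabl" that produces "abltmymescnb".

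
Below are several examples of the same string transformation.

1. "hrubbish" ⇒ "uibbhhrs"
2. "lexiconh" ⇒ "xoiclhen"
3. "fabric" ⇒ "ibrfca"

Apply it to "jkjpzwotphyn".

In each case the input is transformed by: take characters alternately from the front and the back (1st, last, 2nd, 2nd-last, ...), then swap the front and back halves of the string.
For "jkjpzwotphyn", step one produces "jnkyjhppztwo"; step two turns that into "ppztwojnkyjh".

ppztwojnkyjh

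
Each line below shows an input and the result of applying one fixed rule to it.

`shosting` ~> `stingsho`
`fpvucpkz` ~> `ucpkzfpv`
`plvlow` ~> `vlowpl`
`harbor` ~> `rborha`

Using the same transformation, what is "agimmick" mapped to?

mmickagi

The pattern: move the last character to the front, then swap the front and back halves of the string.
On "agimmick": the first step gives "kagimmic", and the second then gives "mmickagi".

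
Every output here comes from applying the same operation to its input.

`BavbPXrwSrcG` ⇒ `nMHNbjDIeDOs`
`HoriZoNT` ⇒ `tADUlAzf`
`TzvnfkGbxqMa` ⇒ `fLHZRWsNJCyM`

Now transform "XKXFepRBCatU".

The rule is to flip the case of every letter, then shift every letter 12 places forward in the alphabet (wrapping around).
Applying both steps to "XKXFepRBCatU": "xkxfEPrbcATu", then "jwjrQBdnoMFg".
(Check on "BavbPXrwSrcG": → "bAVBpxRWsRCg" → "nMHNbjDIeDOs" ✓)

jwjrQBdnoMFg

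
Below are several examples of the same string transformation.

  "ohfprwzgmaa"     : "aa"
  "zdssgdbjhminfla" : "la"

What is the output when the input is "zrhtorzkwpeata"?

In each case the input is transformed by: keep only the last 2 characters.
"zrhtorzkwpeata" → "ta".

ta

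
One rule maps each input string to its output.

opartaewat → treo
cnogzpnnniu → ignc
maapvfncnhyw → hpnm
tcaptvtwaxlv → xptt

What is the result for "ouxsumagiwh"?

wsao

The pattern: keep one character in every 3, starting at position 1 (positions 1st, 4th, 7th, ...), then swap the first and last characters.
Working it through for "ouxsumagiwh": intermediate "osaw", final "wsao".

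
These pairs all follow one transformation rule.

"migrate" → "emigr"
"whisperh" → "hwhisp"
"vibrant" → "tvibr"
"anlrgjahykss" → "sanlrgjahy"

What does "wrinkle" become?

The transformation: move the last 3 characters to the front (rotate right by 3), then delete the first 2 characters.
Working it through for "wrinkle": intermediate "klewrin", final "ewrin".

ewrin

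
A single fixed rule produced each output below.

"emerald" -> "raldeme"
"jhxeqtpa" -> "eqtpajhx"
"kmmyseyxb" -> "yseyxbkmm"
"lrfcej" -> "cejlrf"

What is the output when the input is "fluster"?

What's happening: move the first 3 characters to the end (rotate left by 3).
Applying that to "fluster" gives "sterflu".

sterflu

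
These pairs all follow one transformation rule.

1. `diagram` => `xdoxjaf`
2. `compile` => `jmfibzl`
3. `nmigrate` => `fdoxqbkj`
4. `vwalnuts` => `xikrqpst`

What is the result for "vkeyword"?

Each output is the input with this applied: move the first 2 characters to the end (rotate left by 2), then shift every letter 3 places backward in the alphabet (wrapping around).
Applying both steps to "vkeyword": "eywordvk", then "bvtloash".

bvtloash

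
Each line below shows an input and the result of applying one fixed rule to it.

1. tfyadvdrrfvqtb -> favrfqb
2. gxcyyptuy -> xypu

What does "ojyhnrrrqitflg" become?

jhrrifg

What's happening: keep every other character starting from the second (positions 2nd, 4th, 6th, ...).
"ojyhnrrrqitflg" → "jhrrifg".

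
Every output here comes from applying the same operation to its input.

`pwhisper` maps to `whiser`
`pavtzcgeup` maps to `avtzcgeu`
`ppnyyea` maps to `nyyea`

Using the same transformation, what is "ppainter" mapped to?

ainter

What's happening: remove every "p".
For "ppainter" the result is "ainter".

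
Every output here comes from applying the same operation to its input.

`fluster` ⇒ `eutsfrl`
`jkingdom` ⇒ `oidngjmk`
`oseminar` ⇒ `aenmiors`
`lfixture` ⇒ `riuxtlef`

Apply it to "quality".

Looking at the pairs, the operation is to take characters alternately from the front and the back (1st, last, 2nd, 2nd-last, ...), then move the first 3 characters to the end (rotate left by 3).
Working it through for "quality": intermediate "qyutail", final "tailqyu".

tailqyu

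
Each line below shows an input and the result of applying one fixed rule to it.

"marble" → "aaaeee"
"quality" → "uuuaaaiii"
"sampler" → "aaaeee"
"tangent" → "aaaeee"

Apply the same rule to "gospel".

oooeee

Each output is the input with this applied: repeat every character 3 times, then keep only the vowels.
Working it through for "gospel": intermediate "gggooossspppeeelll", final "oooeee".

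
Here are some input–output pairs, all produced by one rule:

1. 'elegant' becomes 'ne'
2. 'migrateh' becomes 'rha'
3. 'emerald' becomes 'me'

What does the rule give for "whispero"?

Rule — sort the characters into reverse alphabetical order, then keep one character in every 3, starting at position 2 (positions 2nd, 5th, 8th, ...).
For "whispero", step one produces "wsrpoihe"; step two turns that into "soe".

soe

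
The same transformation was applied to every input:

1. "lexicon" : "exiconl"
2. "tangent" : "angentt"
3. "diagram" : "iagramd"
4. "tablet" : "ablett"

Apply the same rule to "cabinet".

abinetc

Each output is the input with this applied: move the first character to the end.
For "cabinet" the result is "abinetc".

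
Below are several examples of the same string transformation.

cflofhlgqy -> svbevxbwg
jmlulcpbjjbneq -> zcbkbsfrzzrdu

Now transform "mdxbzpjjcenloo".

Looking at the pairs, the operation is to shift every letter 10 places backward in the alphabet (wrapping around), then delete the last character.
"mdxbzpjjcenloo" → "ctnrpfzzsudbee" → "ctnrpfzzsudbe".
(Check on "cflofhlgqy": → "svbevxbwgo" → "svbevxbwg" ✓)

ctnrpfzzsudbe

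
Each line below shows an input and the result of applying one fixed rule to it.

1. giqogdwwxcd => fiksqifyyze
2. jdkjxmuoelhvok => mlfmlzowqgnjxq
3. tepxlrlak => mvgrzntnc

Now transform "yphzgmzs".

uarjbiob

The rule is to move the last character to the front, then shift every letter 2 places forward in the alphabet (wrapping around).
"yphzgmzs" → "syphzgmz" → "uarjbiob".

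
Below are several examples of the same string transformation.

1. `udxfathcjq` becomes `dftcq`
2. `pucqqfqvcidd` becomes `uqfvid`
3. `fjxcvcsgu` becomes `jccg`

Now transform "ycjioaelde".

ciale

The pattern: keep every other character starting from the second (positions 2nd, 4th, 6th, ...).
"ycjioaelde" → "ciale".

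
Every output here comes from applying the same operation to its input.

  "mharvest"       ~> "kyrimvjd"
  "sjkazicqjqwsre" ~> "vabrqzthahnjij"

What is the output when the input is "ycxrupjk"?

Rule — swap the first and last characters, then shift every letter 9 places backward in the alphabet (wrapping around).
Starting from "ycxrupjk": after the first operation, "kcxrupjy"; after the second, "btoilgap".

btoilgap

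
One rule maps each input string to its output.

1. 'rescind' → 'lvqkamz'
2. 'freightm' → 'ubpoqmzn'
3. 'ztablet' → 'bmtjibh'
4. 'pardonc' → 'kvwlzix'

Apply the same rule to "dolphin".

vqpxtwl

In each case the input is transformed by: reverse the string, then shift every letter 8 places forward in the alphabet (wrapping around).
For "dolphin", step one produces "nihplod"; step two turns that into "vqpxtwl".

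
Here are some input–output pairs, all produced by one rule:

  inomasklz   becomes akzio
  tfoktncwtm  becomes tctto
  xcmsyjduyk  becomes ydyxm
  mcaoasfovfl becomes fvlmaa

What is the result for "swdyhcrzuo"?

The pattern: keep every other character starting from the first (positions 1st, 3rd, 5th, ...), then move the last 3 characters to the front (rotate right by 3).
Applying both steps to "swdyhcrzuo": "sdhru", then "hrusd".
(Check on "mcaoasfovfl": → "maafvl" → "fvlmaa" ✓)

hrusd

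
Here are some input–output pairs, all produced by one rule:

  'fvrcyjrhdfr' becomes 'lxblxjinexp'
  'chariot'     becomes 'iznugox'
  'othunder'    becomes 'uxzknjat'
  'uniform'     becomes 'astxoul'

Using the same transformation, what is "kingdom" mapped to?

qsoutjm

Rule — shift every letter 6 places forward in the alphabet (wrapping around), then take characters alternately from the front and the back (1st, last, 2nd, 2nd-last, ...).
Working it through for "kingdom": intermediate "qotmjus", final "qsoutjm".
(Check on "uniform": → "atoluxs" → "astxoul" ✓)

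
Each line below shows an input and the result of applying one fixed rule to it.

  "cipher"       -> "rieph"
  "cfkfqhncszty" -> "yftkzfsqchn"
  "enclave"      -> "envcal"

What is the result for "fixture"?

The pattern: take characters alternately from the front and the back (1st, last, 2nd, 2nd-last, ...), then delete the first character.
"fixture" → "feirxut" → "eirxut".

eirxut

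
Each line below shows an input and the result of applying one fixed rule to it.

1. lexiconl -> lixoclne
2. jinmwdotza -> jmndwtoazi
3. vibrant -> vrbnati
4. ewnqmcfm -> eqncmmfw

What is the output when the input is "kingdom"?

kgnodmi

The pattern: swap each adjacent pair of characters (1↔2, 3↔4, ...), then move the first character to the end.
Working it through for "kingdom": intermediate "ikgnodm", final "kgnodmi".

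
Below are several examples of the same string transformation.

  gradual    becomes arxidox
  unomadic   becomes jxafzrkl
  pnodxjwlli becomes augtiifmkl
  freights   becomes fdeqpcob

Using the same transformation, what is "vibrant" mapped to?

The pattern: shift every letter 3 places backward in the alphabet (wrapping around), then move the first 3 characters to the end (rotate left by 3).
Working it through for "vibrant": intermediate "sfyoxkq", final "oxkqsfy".

oxkqsfy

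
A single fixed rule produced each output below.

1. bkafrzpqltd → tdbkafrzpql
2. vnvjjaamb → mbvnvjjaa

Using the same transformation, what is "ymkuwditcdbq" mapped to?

bqymkuwditcd

Looking at the pairs, the operation is to move the last 2 characters to the front (rotate right by 2).
"ymkuwditcdbq" → "bqymkuwditcd".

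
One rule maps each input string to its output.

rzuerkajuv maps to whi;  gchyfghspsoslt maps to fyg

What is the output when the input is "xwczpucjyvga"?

The pattern: shift every letter 13 places forward in the alphabet (wrapping around) — i.e. ROT13, then keep only the last 3 characters.
Applying both steps to "xwczpucjyvga": "kjpmchpwlitn", then "itn".

itn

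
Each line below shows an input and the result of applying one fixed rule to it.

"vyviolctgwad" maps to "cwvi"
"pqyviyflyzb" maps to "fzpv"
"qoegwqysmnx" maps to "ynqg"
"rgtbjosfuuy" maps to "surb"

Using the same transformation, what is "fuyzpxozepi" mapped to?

The transformation: keep one character in every 3, starting at position 1 (positions 1st, 4th, 7th, ...), then swap the front and back halves of the string.
For "fuyzpxozepi", step one produces "fzop"; step two turns that into "opfz".

opfz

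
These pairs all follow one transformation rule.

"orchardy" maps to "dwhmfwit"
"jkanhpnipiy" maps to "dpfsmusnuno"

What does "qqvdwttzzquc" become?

In each case the input is transformed by: swap the first and last characters, then shift every letter 5 places forward in the alphabet (wrapping around).
On "qqvdwttzzquc" that produces "hvaibyyeevzv".

hvaibyyeevzv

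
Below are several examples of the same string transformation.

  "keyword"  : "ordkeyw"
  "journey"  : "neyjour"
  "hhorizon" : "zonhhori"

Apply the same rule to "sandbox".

boxsand

The rule is to move the last 3 characters to the front (rotate right by 3).
On "sandbox" that produces "boxsand".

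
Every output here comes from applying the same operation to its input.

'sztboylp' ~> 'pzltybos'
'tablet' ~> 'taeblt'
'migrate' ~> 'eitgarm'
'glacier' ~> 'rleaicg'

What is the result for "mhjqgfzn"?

In each case the input is transformed by: take characters alternately from the front and the back (1st, last, 2nd, 2nd-last, ...), then move the first character to the end.
Starting from "mhjqgfzn": after the first operation, "mnhzjfqg"; after the second, "nhzjfqgm".

nhzjfqgm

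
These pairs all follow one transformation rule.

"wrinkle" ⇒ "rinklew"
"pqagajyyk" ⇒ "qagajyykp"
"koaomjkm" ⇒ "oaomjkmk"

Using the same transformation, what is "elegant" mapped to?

legante

Rule — move the first character to the end.
On "elegant" that produces "legante".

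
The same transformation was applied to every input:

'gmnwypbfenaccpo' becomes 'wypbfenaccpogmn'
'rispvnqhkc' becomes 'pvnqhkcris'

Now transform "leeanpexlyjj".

anpexlyjjlee

The rule is to move the first 3 characters to the end (rotate left by 3).
Doing the same to "leeanpexlyjj": "anpexlyjjlee".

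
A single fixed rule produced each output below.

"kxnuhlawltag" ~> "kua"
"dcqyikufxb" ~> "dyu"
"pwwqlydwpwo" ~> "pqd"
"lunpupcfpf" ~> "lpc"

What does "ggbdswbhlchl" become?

Looking at the pairs, the operation is to delete the last 3 characters, then keep one character in every 3, starting at position 1 (positions 1st, 4th, 7th, ...).
Working it through for "ggbdswbhlchl": intermediate "ggbdswbhl", final "gdb".

gdb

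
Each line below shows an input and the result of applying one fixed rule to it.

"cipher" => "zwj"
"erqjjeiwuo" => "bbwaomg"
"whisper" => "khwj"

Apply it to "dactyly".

lqdq

Each output is the input with this applied: delete the first 3 characters, then shift every letter 8 places backward in the alphabet (wrapping around).
For "dactyly", step one produces "tyly"; step two turns that into "lqdq".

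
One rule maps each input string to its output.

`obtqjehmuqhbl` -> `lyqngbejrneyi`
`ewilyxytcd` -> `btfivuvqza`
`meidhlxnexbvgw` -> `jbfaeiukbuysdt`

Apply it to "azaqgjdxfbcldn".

xwxndgaucyziak

What's happening: shift every letter 3 places backward in the alphabet (wrapping around).
Applying that to "azaqgjdxfbcldn" gives "xwxndgaucyziak".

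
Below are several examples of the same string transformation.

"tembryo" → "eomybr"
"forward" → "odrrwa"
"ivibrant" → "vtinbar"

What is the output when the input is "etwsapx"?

txwpsa

The transformation: delete the first character, then take characters alternately from the front and the back (1st, last, 2nd, 2nd-last, ...).
For "etwsapx", step one produces "twsapx"; step two turns that into "txwpsa".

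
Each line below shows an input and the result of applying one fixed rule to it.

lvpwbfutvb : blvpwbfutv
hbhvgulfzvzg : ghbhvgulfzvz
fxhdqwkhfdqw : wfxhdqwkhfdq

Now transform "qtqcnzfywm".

mqtqcnzfyw

What's happening: move the last character to the front.
Applying that to "qtqcnzfywm" gives "mqtqcnzfyw".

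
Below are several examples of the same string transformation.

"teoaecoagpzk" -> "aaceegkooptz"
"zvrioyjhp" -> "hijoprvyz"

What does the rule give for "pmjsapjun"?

Each output is the input with this applied: sort the characters into alphabetical order.
Doing the same to "pmjsapjun": "ajjmnppsu".

ajjmnppsu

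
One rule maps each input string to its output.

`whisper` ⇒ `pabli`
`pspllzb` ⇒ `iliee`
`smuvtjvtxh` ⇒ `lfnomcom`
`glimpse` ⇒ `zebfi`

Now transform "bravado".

uktot

Each output is the input with this applied: delete the last 2 characters, then shift every letter 7 places backward in the alphabet (wrapping around).
On "bravado": the first step gives "brava", and the second then gives "uktot".
(Check on "glimpse": → "glimp" → "zebfi" ✓)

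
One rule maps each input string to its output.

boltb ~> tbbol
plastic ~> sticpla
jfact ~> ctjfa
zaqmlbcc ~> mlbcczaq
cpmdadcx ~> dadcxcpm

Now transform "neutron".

tronneu

The pattern: move the first 3 characters to the end (rotate left by 3).
So "neutron" becomes "tronneu".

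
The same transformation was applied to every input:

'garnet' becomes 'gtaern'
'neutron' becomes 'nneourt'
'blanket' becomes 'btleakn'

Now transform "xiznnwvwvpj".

xjipzvnwnvw

Rule — take characters alternately from the front and the back (1st, last, 2nd, 2nd-last, ...).
"xiznnwvwvpj" → "xjipzvnwnvw".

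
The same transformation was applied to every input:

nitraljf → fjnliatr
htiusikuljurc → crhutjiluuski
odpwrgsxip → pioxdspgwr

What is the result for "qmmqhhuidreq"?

Looking at the pairs, the operation is to move the last character to the front, then take characters alternately from the front and the back (1st, last, 2nd, 2nd-last, ...).
On "qmmqhhuidreq": the first step gives "qqmmqhhuidre", and the second then gives "qeqrmdmiquhh".

qeqrmdmiquhh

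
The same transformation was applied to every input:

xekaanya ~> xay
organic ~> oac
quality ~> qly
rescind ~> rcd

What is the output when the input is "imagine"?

ige

The rule is to keep one character in every 3, starting at position 1 (positions 1st, 4th, 7th, ...).
On "imagine" that produces "ige".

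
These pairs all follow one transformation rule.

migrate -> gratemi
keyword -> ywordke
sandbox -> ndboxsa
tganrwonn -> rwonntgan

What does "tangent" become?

ngentta

The pattern: move the last 3 characters to the front (rotate right by 3), then move the last 2 characters to the front (rotate right by 2).
For "tangent", step one produces "enttang"; step two turns that into "ngentta".
(Check on "sandbox": → "boxsand" → "ndboxsa" ✓)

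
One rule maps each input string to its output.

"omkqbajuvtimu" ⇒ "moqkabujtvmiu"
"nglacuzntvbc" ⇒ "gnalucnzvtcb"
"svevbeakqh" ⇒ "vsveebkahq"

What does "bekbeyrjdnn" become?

ebbkyejrndn

The pattern: swap each adjacent pair of characters (1↔2, 3↔4, ...).
Doing the same to "bekbeyrjdnn": "ebbkyejrndn".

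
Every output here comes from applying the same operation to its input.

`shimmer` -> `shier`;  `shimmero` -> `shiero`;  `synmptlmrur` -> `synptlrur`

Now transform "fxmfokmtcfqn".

Each output is the input with this applied: remove every "m".
So "fxmfokmtcfqn" becomes "fxfoktcfqn".

fxfoktcfqn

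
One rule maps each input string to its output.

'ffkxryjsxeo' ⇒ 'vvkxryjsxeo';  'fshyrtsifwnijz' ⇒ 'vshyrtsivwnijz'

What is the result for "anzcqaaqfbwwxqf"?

anzcqaaqvbwwxqv

The rule is to replace every "f" with "v".
Applying that to "anzcqaaqfbwwxqf" gives "anzcqaaqvbwwxqv".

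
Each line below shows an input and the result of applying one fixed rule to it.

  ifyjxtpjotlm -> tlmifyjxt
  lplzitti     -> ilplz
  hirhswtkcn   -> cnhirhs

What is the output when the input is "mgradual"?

lmgra

The transformation: swap the front and back halves of the string, then delete the first 3 characters.
On "mgradual": the first step gives "dualmgra", and the second then gives "lmgra".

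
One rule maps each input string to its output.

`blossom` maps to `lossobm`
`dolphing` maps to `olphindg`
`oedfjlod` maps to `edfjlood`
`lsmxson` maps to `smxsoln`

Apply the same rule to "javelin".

The transformation: swap the first and last characters, then move the first character to the end.
Starting from "javelin": after the first operation, "navelij"; after the second, "avelijn".

avelijn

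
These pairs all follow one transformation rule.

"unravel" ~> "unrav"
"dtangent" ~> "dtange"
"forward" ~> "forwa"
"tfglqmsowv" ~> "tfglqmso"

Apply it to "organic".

What's happening: delete the last 2 characters.
For "organic" the result is "organ".

organ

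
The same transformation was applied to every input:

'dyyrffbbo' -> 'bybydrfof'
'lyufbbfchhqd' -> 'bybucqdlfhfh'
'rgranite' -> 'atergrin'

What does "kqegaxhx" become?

axexgqhk

The pattern: sort the characters into alphabetical order, then take characters alternately from the front and the back (1st, last, 2nd, 2nd-last, ...).
Applying both steps to "kqegaxhx": "aeghkqxx", then "axexgqhk".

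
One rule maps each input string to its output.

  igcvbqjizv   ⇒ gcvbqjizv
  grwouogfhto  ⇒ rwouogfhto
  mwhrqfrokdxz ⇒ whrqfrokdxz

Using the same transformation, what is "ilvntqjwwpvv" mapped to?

lvntqjwwpvv

The rule is to delete the first character.
So "ilvntqjwwpvv" becomes "lvntqjwwpvv".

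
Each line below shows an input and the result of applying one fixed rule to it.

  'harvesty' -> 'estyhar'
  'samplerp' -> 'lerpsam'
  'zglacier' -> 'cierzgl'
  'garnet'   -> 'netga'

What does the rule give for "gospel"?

Looking at the pairs, the operation is to swap the front and back halves of the string, then delete the last character.
For "gospel", step one produces "pelgos"; step two turns that into "pelgo".

pelgo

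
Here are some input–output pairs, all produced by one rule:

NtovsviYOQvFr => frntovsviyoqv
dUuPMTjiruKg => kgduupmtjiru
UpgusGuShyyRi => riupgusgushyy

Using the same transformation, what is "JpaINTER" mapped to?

The rule is to move the last 2 characters to the front (rotate right by 2), then convert every letter to lowercase.
Starting from "JpaINTER": after the first operation, "ERJpaINT"; after the second, "erjpaint".

erjpaint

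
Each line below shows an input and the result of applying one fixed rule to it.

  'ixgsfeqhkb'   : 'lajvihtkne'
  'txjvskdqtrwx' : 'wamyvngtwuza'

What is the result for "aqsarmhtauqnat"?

dtvdupkwdxtqdw

Each output is the input with this applied: shift every letter 3 places forward in the alphabet (wrapping around).
"aqsarmhtauqnat" → "dtvdupkwdxtqdw".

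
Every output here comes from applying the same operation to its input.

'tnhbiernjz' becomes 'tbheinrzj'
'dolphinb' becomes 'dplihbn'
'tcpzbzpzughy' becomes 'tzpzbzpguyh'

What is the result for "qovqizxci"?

qqvzicxi

The transformation: swap each adjacent pair of characters (1↔2, 3↔4, ...), then delete the first character.
"qovqizxci" → "qqvzicxi".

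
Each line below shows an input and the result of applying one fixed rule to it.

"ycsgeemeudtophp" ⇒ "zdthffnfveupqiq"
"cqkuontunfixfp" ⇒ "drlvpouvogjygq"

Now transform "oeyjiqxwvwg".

pfzkjryxwxh

Rule — shift every letter 1 place forward in the alphabet (wrapping around).
So "oeyjiqxwvwg" becomes "pfzkjryxwxh".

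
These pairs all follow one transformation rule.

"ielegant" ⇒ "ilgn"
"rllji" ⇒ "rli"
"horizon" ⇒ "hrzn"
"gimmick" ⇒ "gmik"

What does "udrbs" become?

Each output is the input with this applied: keep every other character starting from the first (positions 1st, 3rd, 5th, ...).
For "udrbs" the result is "urs".

urs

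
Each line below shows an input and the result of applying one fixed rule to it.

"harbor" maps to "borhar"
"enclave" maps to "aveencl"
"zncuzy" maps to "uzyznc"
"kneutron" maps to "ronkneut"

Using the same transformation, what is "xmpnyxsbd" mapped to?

sbdxmpnyx

The pattern: move the last 3 characters to the front (rotate right by 3).
On "xmpnyxsbd" that produces "sbdxmpnyx".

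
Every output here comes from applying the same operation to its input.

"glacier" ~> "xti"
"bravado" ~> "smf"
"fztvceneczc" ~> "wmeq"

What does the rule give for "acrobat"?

rfk

What's happening: keep one character in every 3, starting at position 1 (positions 1st, 4th, 7th, ...), then shift every letter 9 places backward in the alphabet (wrapping around).
So "acrobat" becomes "rfk".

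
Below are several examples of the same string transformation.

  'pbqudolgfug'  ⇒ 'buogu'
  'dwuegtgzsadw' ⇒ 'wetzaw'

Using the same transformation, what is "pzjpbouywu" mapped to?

In each case the input is transformed by: keep every other character starting from the second (positions 2nd, 4th, 6th, ...).
On "pzjpbouywu" that produces "zpoyu".

zpoyu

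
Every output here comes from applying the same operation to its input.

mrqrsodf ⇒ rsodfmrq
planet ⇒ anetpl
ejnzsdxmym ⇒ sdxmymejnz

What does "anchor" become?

choran

In each case the input is transformed by: swap the front and back halves of the string, then move the last character to the front.
"anchor" → "horanc" → "choran".
(Check on "planet": → "netpla" → "anetpl" ✓)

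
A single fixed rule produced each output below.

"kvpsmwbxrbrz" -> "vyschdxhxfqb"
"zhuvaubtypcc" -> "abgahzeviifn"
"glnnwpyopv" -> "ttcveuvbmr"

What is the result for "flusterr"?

ayzkxxlr

The rule is to move the first 2 characters to the end (rotate left by 2), then shift every letter 6 places forward in the alphabet (wrapping around).
For "flusterr", step one produces "usterrfl"; step two turns that into "ayzkxxlr".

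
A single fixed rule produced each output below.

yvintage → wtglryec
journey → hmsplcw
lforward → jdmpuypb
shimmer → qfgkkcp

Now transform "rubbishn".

The transformation: shift every letter 2 places backward in the alphabet (wrapping around).
Applying that to "rubbishn" gives "pszzgqfl".

pszzgqfl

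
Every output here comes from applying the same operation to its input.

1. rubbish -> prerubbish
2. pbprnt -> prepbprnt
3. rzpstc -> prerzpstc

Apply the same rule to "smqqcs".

Each output is the input with this applied: prepend "pre".
So "smqqcs" becomes "presmqqcs".

presmqqcs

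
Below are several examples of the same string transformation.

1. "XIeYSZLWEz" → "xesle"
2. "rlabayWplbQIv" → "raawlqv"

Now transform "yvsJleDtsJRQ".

The pattern: keep every other character starting from the first (positions 1st, 3rd, 5th, ...), then convert every letter to lowercase.
On "yvsJleDtsJRQ": the first step gives "yslDsR", and the second then gives "ysldsr".
(Check on "rlabayWplbQIv": → "raaWlQv" → "raawlqv" ✓)

ysldsr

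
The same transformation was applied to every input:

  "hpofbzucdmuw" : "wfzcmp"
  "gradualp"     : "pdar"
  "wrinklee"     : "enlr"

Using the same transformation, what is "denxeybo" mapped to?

oxye

What's happening: keep every other character starting from the second (positions 2nd, 4th, 6th, ...), then swap the first and last characters.
For "denxeybo", step one produces "exyo"; step two turns that into "oxye".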